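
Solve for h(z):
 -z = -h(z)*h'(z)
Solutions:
 h(z) = -sqrt(C1 + z^2)
 h(z) = sqrt(C1 + z^2)


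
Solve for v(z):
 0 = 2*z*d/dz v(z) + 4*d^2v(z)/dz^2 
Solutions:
 v(z) = C1 + C2*erf(z/2)


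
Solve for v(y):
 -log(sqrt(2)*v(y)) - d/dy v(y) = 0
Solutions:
 2*Integral(1/(2*log(_y) + log(2)), (_y, v(y))) = C1 - y


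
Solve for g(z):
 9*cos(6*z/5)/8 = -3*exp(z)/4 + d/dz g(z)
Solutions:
 g(z) = C1 + 3*exp(z)/4 + 15*sin(6*z/5)/16


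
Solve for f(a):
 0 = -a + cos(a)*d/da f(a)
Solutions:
 f(a) = C1 + Integral(a/cos(a), a)


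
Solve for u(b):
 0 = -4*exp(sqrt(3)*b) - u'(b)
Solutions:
 u(b) = C1 - 4*sqrt(3)*exp(sqrt(3)*b)/3


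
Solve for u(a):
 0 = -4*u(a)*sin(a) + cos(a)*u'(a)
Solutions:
 u(a) = C1/cos(a)^4


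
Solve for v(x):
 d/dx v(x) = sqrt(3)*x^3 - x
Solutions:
 v(x) = C1 + sqrt(3)*x^4/4 - x^2/2


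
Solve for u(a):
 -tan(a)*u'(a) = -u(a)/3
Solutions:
 u(a) = C1*sin(a)^(1/3)


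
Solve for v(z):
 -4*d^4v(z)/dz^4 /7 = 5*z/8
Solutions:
 v(z) = C1 + C2*z + C3*z^2 + C4*z^3 - 7*z^5/768


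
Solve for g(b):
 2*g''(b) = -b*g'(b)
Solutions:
 g(b) = C1 + C2*erf(b/2)


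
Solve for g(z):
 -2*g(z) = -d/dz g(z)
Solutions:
 g(z) = C1*exp(2*z)


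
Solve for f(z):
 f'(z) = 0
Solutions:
 f(z) = C1


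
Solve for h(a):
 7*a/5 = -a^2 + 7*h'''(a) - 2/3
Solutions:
 h(a) = C1 + C2*a + C3*a^2 + a^5/420 + a^4/120 + a^3/63


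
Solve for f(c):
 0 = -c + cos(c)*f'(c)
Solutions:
 f(c) = C1 + Integral(c/cos(c), c)


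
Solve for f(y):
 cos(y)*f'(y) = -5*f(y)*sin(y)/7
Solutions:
 f(y) = C1*cos(y)^(5/7)


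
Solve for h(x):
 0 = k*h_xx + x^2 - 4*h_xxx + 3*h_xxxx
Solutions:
 h(x) = C1 + C2*x + C3*exp(x*(2 - sqrt(4 - 3*k))/3) + C4*exp(x*(sqrt(4 - 3*k) + 2)/3) - x^4/(12*k) - 4*x^3/(3*k^2) + x^2*(3 - 16/k)/k^2


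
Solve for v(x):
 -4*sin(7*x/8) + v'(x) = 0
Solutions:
 v(x) = C1 - 32*cos(7*x/8)/7


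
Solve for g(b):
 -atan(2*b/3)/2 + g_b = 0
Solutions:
 g(b) = C1 + b*atan(2*b/3)/2 - 3*log(4*b^2 + 9)/8


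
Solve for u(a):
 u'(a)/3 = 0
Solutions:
 u(a) = C1


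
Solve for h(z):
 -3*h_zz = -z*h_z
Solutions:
 h(z) = C1 + C2*erfi(sqrt(6)*z/6)


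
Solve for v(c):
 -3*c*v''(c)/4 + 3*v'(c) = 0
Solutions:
 v(c) = C1 + C2*c^5


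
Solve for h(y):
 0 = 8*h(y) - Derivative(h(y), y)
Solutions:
 h(y) = C1*exp(8*y)


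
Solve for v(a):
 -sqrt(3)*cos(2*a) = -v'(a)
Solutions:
 v(a) = C1 + sqrt(3)*sin(2*a)/2


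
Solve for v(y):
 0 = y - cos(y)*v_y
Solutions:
 v(y) = C1 + Integral(y/cos(y), y)


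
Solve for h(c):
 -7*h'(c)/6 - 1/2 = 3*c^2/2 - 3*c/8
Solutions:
 h(c) = C1 - 3*c^3/7 + 9*c^2/56 - 3*c/7


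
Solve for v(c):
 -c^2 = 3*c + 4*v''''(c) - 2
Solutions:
 v(c) = C1 + C2*c + C3*c^2 + C4*c^3 - c^6/1440 - c^5/160 + c^4/48


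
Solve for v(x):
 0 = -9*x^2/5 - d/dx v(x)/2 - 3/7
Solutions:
 v(x) = C1 - 6*x^3/5 - 6*x/7


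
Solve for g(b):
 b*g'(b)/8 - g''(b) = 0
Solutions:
 g(b) = C1 + C2*erfi(b/4)


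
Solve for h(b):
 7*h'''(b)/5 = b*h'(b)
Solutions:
 h(b) = C1 + Integral(C2*airyai(5^(1/3)*7^(2/3)*b/7) + C3*airybi(5^(1/3)*7^(2/3)*b/7), b)


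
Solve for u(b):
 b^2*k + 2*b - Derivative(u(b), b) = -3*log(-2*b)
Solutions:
 u(b) = C1 + b^3*k/3 + b^2 + 3*b*log(-b) + 3*b*(-1 + log(2))


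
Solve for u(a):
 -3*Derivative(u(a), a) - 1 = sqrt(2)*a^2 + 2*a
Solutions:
 u(a) = C1 - sqrt(2)*a^3/9 - a^2/3 - a/3


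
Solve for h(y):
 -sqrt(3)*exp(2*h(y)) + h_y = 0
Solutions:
 h(y) = log(-sqrt(-1/(C1 + sqrt(3)*y))) - log(2)/2
 h(y) = log(-1/(C1 + sqrt(3)*y))/2 - log(2)/2


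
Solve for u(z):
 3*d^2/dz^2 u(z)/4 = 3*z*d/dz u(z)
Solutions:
 u(z) = C1 + C2*erfi(sqrt(2)*z)


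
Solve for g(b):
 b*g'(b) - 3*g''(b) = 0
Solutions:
 g(b) = C1 + C2*erfi(sqrt(6)*b/6)


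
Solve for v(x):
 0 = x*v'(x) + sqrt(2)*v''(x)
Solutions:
 v(x) = C1 + C2*erf(2^(1/4)*x/2)


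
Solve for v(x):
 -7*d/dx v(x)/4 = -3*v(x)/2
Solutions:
 v(x) = C1*exp(6*x/7)


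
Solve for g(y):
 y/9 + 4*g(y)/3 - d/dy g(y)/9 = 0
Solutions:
 g(y) = C1*exp(12*y) - y/12 - 1/144


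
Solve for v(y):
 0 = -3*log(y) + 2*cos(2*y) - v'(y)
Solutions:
 v(y) = C1 - 3*y*log(y) + 3*y + sin(2*y)


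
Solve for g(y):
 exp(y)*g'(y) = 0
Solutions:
 g(y) = C1


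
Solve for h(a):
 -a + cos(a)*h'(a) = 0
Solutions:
 h(a) = C1 + Integral(a/cos(a), a)


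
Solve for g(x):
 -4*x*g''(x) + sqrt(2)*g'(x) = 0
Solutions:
 g(x) = C1 + C2*x^(sqrt(2)/4 + 1)


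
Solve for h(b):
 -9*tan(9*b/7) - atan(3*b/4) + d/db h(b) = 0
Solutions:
 h(b) = C1 + b*atan(3*b/4) - 2*log(9*b^2 + 16)/3 - 7*log(cos(9*b/7))


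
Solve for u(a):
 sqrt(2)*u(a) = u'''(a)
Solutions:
 u(a) = C3*exp(2^(1/6)*a) + (C1*sin(2^(1/6)*sqrt(3)*a/2) + C2*cos(2^(1/6)*sqrt(3)*a/2))*exp(-2^(1/6)*a/2)


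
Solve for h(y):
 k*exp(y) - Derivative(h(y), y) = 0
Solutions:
 h(y) = C1 + k*exp(y)


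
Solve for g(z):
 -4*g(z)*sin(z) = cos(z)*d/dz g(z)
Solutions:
 g(z) = C1*cos(z)^4


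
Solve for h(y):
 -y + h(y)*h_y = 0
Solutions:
 h(y) = -sqrt(C1 + y^2)
 h(y) = sqrt(C1 + y^2)


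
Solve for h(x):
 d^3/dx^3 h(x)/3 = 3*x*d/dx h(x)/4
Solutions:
 h(x) = C1 + Integral(C2*airyai(2^(1/3)*3^(2/3)*x/2) + C3*airybi(2^(1/3)*3^(2/3)*x/2), x)


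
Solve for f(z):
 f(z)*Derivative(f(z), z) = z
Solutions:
 f(z) = -sqrt(C1 + z^2)
 f(z) = sqrt(C1 + z^2)


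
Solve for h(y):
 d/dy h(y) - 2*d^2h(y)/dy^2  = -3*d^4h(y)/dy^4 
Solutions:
 h(y) = C1 + C4*exp(-y) + (C2*sin(sqrt(3)*y/6) + C3*cos(sqrt(3)*y/6))*exp(y/2)


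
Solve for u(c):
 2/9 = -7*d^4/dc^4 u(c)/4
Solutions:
 u(c) = C1 + C2*c + C3*c^2 + C4*c^3 - c^4/189


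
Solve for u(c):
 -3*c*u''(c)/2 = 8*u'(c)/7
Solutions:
 u(c) = C1 + C2*c^(5/21)


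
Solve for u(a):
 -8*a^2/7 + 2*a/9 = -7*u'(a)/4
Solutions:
 u(a) = C1 + 32*a^3/147 - 4*a^2/63


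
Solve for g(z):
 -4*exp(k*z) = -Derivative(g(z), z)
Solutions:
 g(z) = C1 + 4*exp(k*z)/k


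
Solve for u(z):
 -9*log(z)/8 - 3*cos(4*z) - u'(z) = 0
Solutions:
 u(z) = C1 - 9*z*log(z)/8 + 9*z/8 - 3*sin(4*z)/4


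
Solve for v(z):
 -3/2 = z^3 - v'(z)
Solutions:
 v(z) = C1 + z^4/4 + 3*z/2


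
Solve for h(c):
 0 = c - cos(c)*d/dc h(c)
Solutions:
 h(c) = C1 + Integral(c/cos(c), c)


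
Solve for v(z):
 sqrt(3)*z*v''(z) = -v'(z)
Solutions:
 v(z) = C1 + C2*z^(1 - sqrt(3)/3)


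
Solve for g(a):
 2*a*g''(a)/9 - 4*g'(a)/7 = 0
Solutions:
 g(a) = C1 + C2*a^(25/7)


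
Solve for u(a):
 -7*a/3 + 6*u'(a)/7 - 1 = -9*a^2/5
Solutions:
 u(a) = C1 - 7*a^3/10 + 49*a^2/36 + 7*a/6


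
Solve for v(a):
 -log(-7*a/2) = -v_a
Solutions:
 v(a) = C1 + a*log(-a) + a*(-1 - log(2) + log(7))


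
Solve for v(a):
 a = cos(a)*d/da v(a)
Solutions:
 v(a) = C1 + Integral(a/cos(a), a)


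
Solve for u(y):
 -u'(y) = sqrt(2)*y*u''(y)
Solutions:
 u(y) = C1 + C2*y^(1 - sqrt(2)/2)


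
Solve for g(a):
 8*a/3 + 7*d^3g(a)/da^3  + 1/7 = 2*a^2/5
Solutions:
 g(a) = C1 + C2*a + C3*a^2 + a^5/1050 - a^4/63 - a^3/294


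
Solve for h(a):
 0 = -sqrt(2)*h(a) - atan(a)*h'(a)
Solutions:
 h(a) = C1*exp(-sqrt(2)*Integral(1/atan(a), a))


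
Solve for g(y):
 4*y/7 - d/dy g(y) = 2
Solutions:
 g(y) = C1 + 2*y^2/7 - 2*y


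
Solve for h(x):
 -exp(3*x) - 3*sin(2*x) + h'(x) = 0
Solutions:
 h(x) = C1 + exp(3*x)/3 - 3*cos(2*x)/2


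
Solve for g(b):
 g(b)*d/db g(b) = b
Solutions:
 g(b) = -sqrt(C1 + b^2)
 g(b) = sqrt(C1 + b^2)


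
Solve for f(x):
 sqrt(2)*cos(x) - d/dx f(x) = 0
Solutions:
 f(x) = C1 + sqrt(2)*sin(x)


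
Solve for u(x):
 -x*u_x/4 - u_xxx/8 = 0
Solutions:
 u(x) = C1 + Integral(C2*airyai(-2^(1/3)*x) + C3*airybi(-2^(1/3)*x), x)


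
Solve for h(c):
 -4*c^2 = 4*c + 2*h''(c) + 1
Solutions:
 h(c) = C1 + C2*c - c^4/6 - c^3/3 - c^2/4


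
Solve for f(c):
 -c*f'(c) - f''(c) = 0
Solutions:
 f(c) = C1 + C2*erf(sqrt(2)*c/2)


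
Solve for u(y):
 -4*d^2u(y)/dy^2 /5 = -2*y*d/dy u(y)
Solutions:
 u(y) = C1 + C2*erfi(sqrt(5)*y/2)


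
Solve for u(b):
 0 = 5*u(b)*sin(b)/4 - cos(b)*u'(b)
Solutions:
 u(b) = C1/cos(b)^(5/4)


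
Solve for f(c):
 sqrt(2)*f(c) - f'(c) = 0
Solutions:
 f(c) = C1*exp(sqrt(2)*c)


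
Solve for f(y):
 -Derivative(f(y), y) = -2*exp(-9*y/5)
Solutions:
 f(y) = C1 - 10*exp(-9*y/5)/9


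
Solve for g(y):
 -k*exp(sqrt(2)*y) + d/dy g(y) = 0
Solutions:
 g(y) = C1 + sqrt(2)*k*exp(sqrt(2)*y)/2


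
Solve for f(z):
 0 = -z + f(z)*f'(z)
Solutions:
 f(z) = -sqrt(C1 + z^2)
 f(z) = sqrt(C1 + z^2)


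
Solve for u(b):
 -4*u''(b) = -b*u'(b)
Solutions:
 u(b) = C1 + C2*erfi(sqrt(2)*b/4)


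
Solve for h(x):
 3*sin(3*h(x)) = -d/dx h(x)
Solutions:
 h(x) = -acos((-C1 - exp(18*x))/(C1 - exp(18*x)))/3 + 2*pi/3
 h(x) = acos((-C1 - exp(18*x))/(C1 - exp(18*x)))/3


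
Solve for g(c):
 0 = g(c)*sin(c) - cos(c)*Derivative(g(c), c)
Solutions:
 g(c) = C1/cos(c)


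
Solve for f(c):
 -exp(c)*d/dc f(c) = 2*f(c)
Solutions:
 f(c) = C1*exp(2*exp(-c))


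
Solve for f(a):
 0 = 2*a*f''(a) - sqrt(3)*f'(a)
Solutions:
 f(a) = C1 + C2*a^(sqrt(3)/2 + 1)


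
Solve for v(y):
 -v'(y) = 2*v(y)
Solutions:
 v(y) = C1*exp(-2*y)


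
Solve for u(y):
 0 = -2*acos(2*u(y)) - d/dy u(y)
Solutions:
 Integral(1/acos(2*_y), (_y, u(y))) = C1 - 2*y


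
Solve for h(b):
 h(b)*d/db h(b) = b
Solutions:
 h(b) = -sqrt(C1 + b^2)
 h(b) = sqrt(C1 + b^2)


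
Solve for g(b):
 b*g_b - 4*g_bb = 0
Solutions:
 g(b) = C1 + C2*erfi(sqrt(2)*b/4)


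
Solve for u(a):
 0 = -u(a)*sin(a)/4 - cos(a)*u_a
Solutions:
 u(a) = C1*cos(a)^(1/4)


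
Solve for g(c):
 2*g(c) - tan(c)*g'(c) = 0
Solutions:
 g(c) = C1*sin(c)^2


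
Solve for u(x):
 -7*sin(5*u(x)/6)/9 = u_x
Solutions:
 7*x/9 + 3*log(cos(5*u(x)/6) - 1)/5 - 3*log(cos(5*u(x)/6) + 1)/5 = C1


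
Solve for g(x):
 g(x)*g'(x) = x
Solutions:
 g(x) = -sqrt(C1 + x^2)
 g(x) = sqrt(C1 + x^2)


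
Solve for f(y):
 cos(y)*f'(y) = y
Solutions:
 f(y) = C1 + Integral(y/cos(y), y)


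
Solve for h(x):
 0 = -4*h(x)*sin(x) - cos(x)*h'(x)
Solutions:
 h(x) = C1*cos(x)^4


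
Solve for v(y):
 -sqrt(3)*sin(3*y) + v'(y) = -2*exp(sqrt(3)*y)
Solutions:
 v(y) = C1 - 2*sqrt(3)*exp(sqrt(3)*y)/3 - sqrt(3)*cos(3*y)/3


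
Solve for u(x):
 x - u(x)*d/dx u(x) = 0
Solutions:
 u(x) = -sqrt(C1 + x^2)
 u(x) = sqrt(C1 + x^2)


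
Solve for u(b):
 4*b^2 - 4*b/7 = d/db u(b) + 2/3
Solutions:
 u(b) = C1 + 4*b^3/3 - 2*b^2/7 - 2*b/3


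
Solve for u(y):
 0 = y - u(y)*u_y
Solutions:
 u(y) = -sqrt(C1 + y^2)
 u(y) = sqrt(C1 + y^2)


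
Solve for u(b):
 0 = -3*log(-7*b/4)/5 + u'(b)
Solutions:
 u(b) = C1 + 3*b*log(-b)/5 + 3*b*(-2*log(2) - 1 + log(7))/5


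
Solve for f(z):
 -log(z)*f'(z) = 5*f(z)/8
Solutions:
 f(z) = C1*exp(-5*li(z)/8)


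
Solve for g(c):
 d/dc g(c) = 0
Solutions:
 g(c) = C1


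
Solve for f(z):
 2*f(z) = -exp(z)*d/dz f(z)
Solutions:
 f(z) = C1*exp(2*exp(-z))


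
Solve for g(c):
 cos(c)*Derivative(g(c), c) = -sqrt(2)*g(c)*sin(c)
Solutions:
 g(c) = C1*cos(c)^(sqrt(2))


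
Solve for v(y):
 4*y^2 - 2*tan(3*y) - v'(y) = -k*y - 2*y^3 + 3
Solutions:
 v(y) = C1 + k*y^2/2 + y^4/2 + 4*y^3/3 - 3*y + 2*log(cos(3*y))/3


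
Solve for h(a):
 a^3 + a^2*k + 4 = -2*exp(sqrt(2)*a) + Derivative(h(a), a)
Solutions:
 h(a) = C1 + a^4/4 + a^3*k/3 + 4*a + sqrt(2)*exp(sqrt(2)*a)


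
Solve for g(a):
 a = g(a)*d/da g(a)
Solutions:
 g(a) = -sqrt(C1 + a^2)
 g(a) = sqrt(C1 + a^2)


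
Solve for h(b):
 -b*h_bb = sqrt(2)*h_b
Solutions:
 h(b) = C1 + C2*b^(1 - sqrt(2))


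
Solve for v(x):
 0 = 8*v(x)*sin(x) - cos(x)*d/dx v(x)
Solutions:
 v(x) = C1/cos(x)^8


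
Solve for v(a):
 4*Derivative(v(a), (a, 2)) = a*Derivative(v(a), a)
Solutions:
 v(a) = C1 + C2*erfi(sqrt(2)*a/4)


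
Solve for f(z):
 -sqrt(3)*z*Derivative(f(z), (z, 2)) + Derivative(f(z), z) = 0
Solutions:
 f(z) = C1 + C2*z^(sqrt(3)/3 + 1)


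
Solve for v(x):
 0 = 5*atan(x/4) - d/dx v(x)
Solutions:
 v(x) = C1 + 5*x*atan(x/4) - 10*log(x^2 + 16)


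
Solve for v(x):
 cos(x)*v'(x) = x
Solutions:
 v(x) = C1 + Integral(x/cos(x), x)


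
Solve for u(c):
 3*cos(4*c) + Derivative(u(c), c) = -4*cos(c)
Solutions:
 u(c) = C1 - 4*sin(c) - 3*sin(4*c)/4


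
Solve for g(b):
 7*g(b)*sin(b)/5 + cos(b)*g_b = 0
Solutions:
 g(b) = C1*cos(b)^(7/5)


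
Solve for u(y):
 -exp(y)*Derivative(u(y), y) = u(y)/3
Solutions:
 u(y) = C1*exp(exp(-y)/3)


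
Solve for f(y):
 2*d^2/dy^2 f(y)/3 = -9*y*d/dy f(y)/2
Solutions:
 f(y) = C1 + C2*erf(3*sqrt(6)*y/4)


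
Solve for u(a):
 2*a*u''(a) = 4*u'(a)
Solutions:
 u(a) = C1 + C2*a^3


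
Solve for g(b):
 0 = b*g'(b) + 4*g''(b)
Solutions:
 g(b) = C1 + C2*erf(sqrt(2)*b/4)


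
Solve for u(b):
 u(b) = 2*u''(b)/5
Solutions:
 u(b) = C1*exp(-sqrt(10)*b/2) + C2*exp(sqrt(10)*b/2)


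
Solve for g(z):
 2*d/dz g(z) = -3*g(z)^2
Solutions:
 g(z) = 2/(C1 + 3*z)


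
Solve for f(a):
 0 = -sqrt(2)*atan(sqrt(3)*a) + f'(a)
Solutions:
 f(a) = C1 + sqrt(2)*(a*atan(sqrt(3)*a) - sqrt(3)*log(3*a^2 + 1)/6)


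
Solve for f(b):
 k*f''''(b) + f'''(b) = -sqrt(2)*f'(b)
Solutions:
 f(b) = C1 + C2*exp(-b*((sqrt(((27*sqrt(2) + 2/k^2)^2 - 4/k^4)/k^2)/2 + 27*sqrt(2)/(2*k) + k^(-3))^(1/3) + 1/k + 1/(k^2*(sqrt(((27*sqrt(2) + 2/k^2)^2 - 4/k^4)/k^2)/2 + 27*sqrt(2)/(2*k) + k^(-3))^(1/3)))/3) + C3*exp(b*((sqrt(((27*sqrt(2) + 2/k^2)^2 - 4/k^4)/k^2)/2 + 27*sqrt(2)/(2*k) + k^(-3))^(1/3) - sqrt(3)*I*(sqrt(((27*sqrt(2) + 2/k^2)^2 - 4/k^4)/k^2)/2 + 27*sqrt(2)/(2*k) + k^(-3))^(1/3) - 2/k - 4/(k^2*(-1 + sqrt(3)*I)*(sqrt(((27*sqrt(2) + 2/k^2)^2 - 4/k^4)/k^2)/2 + 27*sqrt(2)/(2*k) + k^(-3))^(1/3)))/6) + C4*exp(b*((sqrt(((27*sqrt(2) + 2/k^2)^2 - 4/k^4)/k^2)/2 + 27*sqrt(2)/(2*k) + k^(-3))^(1/3) + sqrt(3)*I*(sqrt(((27*sqrt(2) + 2/k^2)^2 - 4/k^4)/k^2)/2 + 27*sqrt(2)/(2*k) + k^(-3))^(1/3) - 2/k + 4/(k^2*(1 + sqrt(3)*I)*(sqrt(((27*sqrt(2) + 2/k^2)^2 - 4/k^4)/k^2)/2 + 27*sqrt(2)/(2*k) + k^(-3))^(1/3)))/6)


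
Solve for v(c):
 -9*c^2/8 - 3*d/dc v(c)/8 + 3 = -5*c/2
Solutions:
 v(c) = C1 - c^3 + 10*c^2/3 + 8*c


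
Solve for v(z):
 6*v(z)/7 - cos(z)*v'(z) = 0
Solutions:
 v(z) = C1*(sin(z) + 1)^(3/7)/(sin(z) - 1)^(3/7)


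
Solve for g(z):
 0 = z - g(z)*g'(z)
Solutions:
 g(z) = -sqrt(C1 + z^2)
 g(z) = sqrt(C1 + z^2)


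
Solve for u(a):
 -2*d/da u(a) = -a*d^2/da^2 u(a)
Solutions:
 u(a) = C1 + C2*a^3


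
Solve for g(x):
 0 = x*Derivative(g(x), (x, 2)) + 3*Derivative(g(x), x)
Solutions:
 g(x) = C1 + C2/x^2


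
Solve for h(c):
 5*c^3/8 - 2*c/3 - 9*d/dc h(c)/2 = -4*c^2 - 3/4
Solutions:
 h(c) = C1 + 5*c^4/144 + 8*c^3/27 - 2*c^2/27 + c/6


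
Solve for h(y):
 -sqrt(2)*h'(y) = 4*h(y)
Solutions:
 h(y) = C1*exp(-2*sqrt(2)*y)


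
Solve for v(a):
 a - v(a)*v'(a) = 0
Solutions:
 v(a) = -sqrt(C1 + a^2)
 v(a) = sqrt(C1 + a^2)


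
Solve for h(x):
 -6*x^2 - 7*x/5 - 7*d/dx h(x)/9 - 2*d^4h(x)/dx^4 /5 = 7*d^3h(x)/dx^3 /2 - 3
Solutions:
 h(x) = C1 + C2*exp(x*(-70 + 35*35^(2/3)/(4*sqrt(7494) + 1273)^(1/3) + 35^(1/3)*(4*sqrt(7494) + 1273)^(1/3))/24)*sin(sqrt(3)*35^(1/3)*x*(-(4*sqrt(7494) + 1273)^(1/3) + 35*35^(1/3)/(4*sqrt(7494) + 1273)^(1/3))/24) + C3*exp(x*(-70 + 35*35^(2/3)/(4*sqrt(7494) + 1273)^(1/3) + 35^(1/3)*(4*sqrt(7494) + 1273)^(1/3))/24)*cos(sqrt(3)*35^(1/3)*x*(-(4*sqrt(7494) + 1273)^(1/3) + 35*35^(1/3)/(4*sqrt(7494) + 1273)^(1/3))/24) + C4*exp(-x*(35*35^(2/3)/(4*sqrt(7494) + 1273)^(1/3) + 35 + 35^(1/3)*(4*sqrt(7494) + 1273)^(1/3))/12) - 18*x^3/7 - 9*x^2/10 + 513*x/7


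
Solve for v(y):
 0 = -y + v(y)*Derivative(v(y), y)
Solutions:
 v(y) = -sqrt(C1 + y^2)
 v(y) = sqrt(C1 + y^2)


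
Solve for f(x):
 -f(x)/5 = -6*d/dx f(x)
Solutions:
 f(x) = C1*exp(x/30)


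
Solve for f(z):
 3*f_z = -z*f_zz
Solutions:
 f(z) = C1 + C2/z^2


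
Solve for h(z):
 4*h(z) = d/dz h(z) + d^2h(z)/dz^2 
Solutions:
 h(z) = C1*exp(z*(-1 + sqrt(17))/2) + C2*exp(-z*(1 + sqrt(17))/2)


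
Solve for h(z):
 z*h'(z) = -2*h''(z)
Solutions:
 h(z) = C1 + C2*erf(z/2)


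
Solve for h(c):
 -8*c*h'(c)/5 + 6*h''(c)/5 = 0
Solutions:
 h(c) = C1 + C2*erfi(sqrt(6)*c/3)


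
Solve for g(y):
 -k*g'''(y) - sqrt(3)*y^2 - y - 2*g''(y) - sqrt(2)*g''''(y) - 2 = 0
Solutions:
 g(y) = C1 + C2*y + C3*exp(sqrt(2)*y*(-k + sqrt(k^2 - 8*sqrt(2)))/4) + C4*exp(-sqrt(2)*y*(k + sqrt(k^2 - 8*sqrt(2)))/4) - sqrt(3)*y^4/24 + y^3*(sqrt(3)*k - 1)/12 + y^2*(-sqrt(3)*k^2 + k - 4 + 2*sqrt(6))/8


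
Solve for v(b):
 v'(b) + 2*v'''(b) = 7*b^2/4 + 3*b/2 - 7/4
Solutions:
 v(b) = C1 + C2*sin(sqrt(2)*b/2) + C3*cos(sqrt(2)*b/2) + 7*b^3/12 + 3*b^2/4 - 35*b/4


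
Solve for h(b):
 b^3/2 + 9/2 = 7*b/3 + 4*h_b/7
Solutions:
 h(b) = C1 + 7*b^4/32 - 49*b^2/24 + 63*b/8


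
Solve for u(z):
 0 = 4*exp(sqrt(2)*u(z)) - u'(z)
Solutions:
 u(z) = sqrt(2)*(2*log(-1/(C1 + 4*z)) - log(2))/4


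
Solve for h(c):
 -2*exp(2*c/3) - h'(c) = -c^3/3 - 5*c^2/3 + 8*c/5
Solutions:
 h(c) = C1 + c^4/12 + 5*c^3/9 - 4*c^2/5 - 3*exp(2*c/3)


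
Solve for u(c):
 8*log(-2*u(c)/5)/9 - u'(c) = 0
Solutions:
 -9*Integral(1/(log(-_y) - log(5) + log(2)), (_y, u(c)))/8 = C1 - c


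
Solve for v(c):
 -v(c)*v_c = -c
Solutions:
 v(c) = -sqrt(C1 + c^2)
 v(c) = sqrt(C1 + c^2)


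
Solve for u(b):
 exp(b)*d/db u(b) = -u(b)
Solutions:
 u(b) = C1*exp(exp(-b))


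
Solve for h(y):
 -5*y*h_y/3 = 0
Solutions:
 h(y) = C1


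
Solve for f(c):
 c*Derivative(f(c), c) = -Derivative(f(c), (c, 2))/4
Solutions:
 f(c) = C1 + C2*erf(sqrt(2)*c)


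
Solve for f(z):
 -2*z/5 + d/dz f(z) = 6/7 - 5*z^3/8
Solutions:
 f(z) = C1 - 5*z^4/32 + z^2/5 + 6*z/7


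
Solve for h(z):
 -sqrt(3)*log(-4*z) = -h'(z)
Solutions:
 h(z) = C1 + sqrt(3)*z*log(-z) + sqrt(3)*z*(-1 + 2*log(2))


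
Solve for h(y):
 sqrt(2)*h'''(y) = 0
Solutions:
 h(y) = C1 + C2*y + C3*y^2


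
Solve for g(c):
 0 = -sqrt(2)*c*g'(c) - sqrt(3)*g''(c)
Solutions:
 g(c) = C1 + C2*erf(6^(3/4)*c/6)


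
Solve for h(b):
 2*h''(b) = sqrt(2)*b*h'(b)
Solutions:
 h(b) = C1 + C2*erfi(2^(1/4)*b/2)


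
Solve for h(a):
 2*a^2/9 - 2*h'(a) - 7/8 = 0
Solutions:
 h(a) = C1 + a^3/27 - 7*a/16


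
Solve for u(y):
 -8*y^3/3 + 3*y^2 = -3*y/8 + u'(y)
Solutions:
 u(y) = C1 - 2*y^4/3 + y^3 + 3*y^2/16


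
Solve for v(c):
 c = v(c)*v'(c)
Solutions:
 v(c) = -sqrt(C1 + c^2)
 v(c) = sqrt(C1 + c^2)


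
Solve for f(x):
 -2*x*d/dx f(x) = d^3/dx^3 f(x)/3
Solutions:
 f(x) = C1 + Integral(C2*airyai(-6^(1/3)*x) + C3*airybi(-6^(1/3)*x), x)


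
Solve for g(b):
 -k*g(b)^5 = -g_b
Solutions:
 g(b) = -(-1/(C1 + 4*b*k))^(1/4)
 g(b) = (-1/(C1 + 4*b*k))^(1/4)
 g(b) = -I*(-1/(C1 + 4*b*k))^(1/4)
 g(b) = I*(-1/(C1 + 4*b*k))^(1/4)


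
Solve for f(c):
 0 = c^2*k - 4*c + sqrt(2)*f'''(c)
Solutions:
 f(c) = C1 + C2*c + C3*c^2 - sqrt(2)*c^5*k/120 + sqrt(2)*c^4/12


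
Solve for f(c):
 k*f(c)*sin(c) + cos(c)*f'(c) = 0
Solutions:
 f(c) = C1*exp(k*log(cos(c)))


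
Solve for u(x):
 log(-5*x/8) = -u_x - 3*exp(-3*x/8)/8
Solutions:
 u(x) = C1 - x*log(-x) + x*(-log(5) + 1 + 3*log(2)) + exp(-3*x/8)


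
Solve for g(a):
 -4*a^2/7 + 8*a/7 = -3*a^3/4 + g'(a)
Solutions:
 g(a) = C1 + 3*a^4/16 - 4*a^3/21 + 4*a^2/7


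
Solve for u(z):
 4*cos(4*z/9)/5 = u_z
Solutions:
 u(z) = C1 + 9*sin(4*z/9)/5


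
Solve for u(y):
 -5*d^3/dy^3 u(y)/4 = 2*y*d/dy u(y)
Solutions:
 u(y) = C1 + Integral(C2*airyai(-2*5^(2/3)*y/5) + C3*airybi(-2*5^(2/3)*y/5), y)


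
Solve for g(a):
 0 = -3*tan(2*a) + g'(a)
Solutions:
 g(a) = C1 - 3*log(cos(2*a))/2


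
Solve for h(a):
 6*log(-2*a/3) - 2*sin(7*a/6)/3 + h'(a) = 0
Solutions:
 h(a) = C1 - 6*a*log(-a) - 6*a*log(2) + 6*a + 6*a*log(3) - 4*cos(7*a/6)/7


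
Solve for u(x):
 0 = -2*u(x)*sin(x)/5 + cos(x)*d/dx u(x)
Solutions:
 u(x) = C1/cos(x)^(2/5)


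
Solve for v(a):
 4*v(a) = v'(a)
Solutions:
 v(a) = C1*exp(4*a)


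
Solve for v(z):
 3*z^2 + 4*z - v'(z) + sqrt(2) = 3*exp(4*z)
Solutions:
 v(z) = C1 + z^3 + 2*z^2 + sqrt(2)*z - 3*exp(4*z)/4


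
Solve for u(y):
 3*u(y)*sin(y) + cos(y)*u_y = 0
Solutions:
 u(y) = C1*cos(y)^3


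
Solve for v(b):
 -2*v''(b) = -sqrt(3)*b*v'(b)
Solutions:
 v(b) = C1 + C2*erfi(3^(1/4)*b/2)


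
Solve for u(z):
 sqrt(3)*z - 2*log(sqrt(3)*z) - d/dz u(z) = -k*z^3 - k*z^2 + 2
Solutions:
 u(z) = C1 + k*z^4/4 + k*z^3/3 + sqrt(3)*z^2/2 - 2*z*log(z) - z*log(3)


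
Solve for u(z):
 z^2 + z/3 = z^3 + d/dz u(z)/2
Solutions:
 u(z) = C1 - z^4/2 + 2*z^3/3 + z^2/3


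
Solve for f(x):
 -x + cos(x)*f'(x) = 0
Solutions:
 f(x) = C1 + Integral(x/cos(x), x)


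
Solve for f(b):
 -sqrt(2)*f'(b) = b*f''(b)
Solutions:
 f(b) = C1 + C2*b^(1 - sqrt(2))


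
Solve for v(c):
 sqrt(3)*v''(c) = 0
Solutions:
 v(c) = C1 + C2*c


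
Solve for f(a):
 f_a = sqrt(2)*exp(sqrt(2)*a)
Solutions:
 f(a) = C1 + exp(sqrt(2)*a)


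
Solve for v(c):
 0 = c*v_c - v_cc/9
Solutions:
 v(c) = C1 + C2*erfi(3*sqrt(2)*c/2)


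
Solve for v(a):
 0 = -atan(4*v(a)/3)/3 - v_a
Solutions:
 Integral(1/atan(4*_y/3), (_y, v(a))) = C1 - a/3


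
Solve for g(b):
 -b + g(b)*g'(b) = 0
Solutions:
 g(b) = -sqrt(C1 + b^2)
 g(b) = sqrt(C1 + b^2)


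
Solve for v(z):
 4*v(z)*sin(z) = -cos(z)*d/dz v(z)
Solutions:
 v(z) = C1*cos(z)^4


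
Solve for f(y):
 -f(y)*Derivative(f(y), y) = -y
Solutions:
 f(y) = -sqrt(C1 + y^2)
 f(y) = sqrt(C1 + y^2)


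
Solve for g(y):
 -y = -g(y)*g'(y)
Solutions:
 g(y) = -sqrt(C1 + y^2)
 g(y) = sqrt(C1 + y^2)


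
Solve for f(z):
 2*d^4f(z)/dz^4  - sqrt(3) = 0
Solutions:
 f(z) = C1 + C2*z + C3*z^2 + C4*z^3 + sqrt(3)*z^4/48


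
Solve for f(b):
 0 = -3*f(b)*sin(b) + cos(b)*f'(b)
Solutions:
 f(b) = C1/cos(b)^3


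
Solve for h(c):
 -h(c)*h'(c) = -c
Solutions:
 h(c) = -sqrt(C1 + c^2)
 h(c) = sqrt(C1 + c^2)


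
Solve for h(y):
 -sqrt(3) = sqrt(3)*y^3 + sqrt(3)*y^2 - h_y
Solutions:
 h(y) = C1 + sqrt(3)*y^4/4 + sqrt(3)*y^3/3 + sqrt(3)*y


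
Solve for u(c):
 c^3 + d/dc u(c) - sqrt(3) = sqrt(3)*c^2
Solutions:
 u(c) = C1 - c^4/4 + sqrt(3)*c^3/3 + sqrt(3)*c


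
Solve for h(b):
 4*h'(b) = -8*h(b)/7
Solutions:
 h(b) = C1*exp(-2*b/7)


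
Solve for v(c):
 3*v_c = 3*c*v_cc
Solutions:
 v(c) = C1 + C2*c^2


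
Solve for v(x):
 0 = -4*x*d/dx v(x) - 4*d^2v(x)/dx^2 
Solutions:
 v(x) = C1 + C2*erf(sqrt(2)*x/2)


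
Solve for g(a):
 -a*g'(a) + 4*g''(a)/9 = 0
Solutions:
 g(a) = C1 + C2*erfi(3*sqrt(2)*a/4)


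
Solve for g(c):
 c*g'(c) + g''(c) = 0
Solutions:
 g(c) = C1 + C2*erf(sqrt(2)*c/2)


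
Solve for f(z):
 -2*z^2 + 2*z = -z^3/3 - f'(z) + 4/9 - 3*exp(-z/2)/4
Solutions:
 f(z) = C1 - z^4/12 + 2*z^3/3 - z^2 + 4*z/9 + 3*exp(-z/2)/2


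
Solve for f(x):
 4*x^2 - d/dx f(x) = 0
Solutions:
 f(x) = C1 + 4*x^3/3


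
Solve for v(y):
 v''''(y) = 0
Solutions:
 v(y) = C1 + C2*y + C3*y^2 + C4*y^3


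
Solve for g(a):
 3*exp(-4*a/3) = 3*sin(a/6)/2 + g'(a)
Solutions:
 g(a) = C1 + 9*cos(a/6) - 9*exp(-4*a/3)/4


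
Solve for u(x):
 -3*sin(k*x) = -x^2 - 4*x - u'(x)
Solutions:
 u(x) = C1 - x^3/3 - 2*x^2 - 3*cos(k*x)/k


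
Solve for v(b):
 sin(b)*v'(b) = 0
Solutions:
 v(b) = C1


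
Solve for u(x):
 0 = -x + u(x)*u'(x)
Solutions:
 u(x) = -sqrt(C1 + x^2)
 u(x) = sqrt(C1 + x^2)


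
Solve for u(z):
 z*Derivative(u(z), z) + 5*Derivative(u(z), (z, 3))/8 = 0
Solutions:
 u(z) = C1 + Integral(C2*airyai(-2*5^(2/3)*z/5) + C3*airybi(-2*5^(2/3)*z/5), z)


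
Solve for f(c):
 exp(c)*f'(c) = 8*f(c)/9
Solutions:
 f(c) = C1*exp(-8*exp(-c)/9)


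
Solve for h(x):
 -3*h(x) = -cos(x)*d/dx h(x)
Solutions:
 h(x) = C1*(sin(x) + 1)^(3/2)/(sin(x) - 1)^(3/2)


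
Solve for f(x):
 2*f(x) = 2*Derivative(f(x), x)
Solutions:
 f(x) = C1*exp(x)


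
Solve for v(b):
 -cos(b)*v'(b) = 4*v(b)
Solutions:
 v(b) = C1*(sin(b)^2 - 2*sin(b) + 1)/(sin(b)^2 + 2*sin(b) + 1)


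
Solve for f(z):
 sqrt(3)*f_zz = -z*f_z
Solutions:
 f(z) = C1 + C2*erf(sqrt(2)*3^(3/4)*z/6)


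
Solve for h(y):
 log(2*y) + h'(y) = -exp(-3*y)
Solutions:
 h(y) = C1 - y*log(y) + y*(1 - log(2)) + exp(-3*y)/3


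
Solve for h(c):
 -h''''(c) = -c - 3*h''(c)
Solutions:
 h(c) = C1 + C2*c + C3*exp(-sqrt(3)*c) + C4*exp(sqrt(3)*c) - c^3/18


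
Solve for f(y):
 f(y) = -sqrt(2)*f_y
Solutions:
 f(y) = C1*exp(-sqrt(2)*y/2)


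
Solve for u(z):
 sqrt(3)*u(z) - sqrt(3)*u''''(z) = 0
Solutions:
 u(z) = C1*exp(-z) + C2*exp(z) + C3*sin(z) + C4*cos(z)


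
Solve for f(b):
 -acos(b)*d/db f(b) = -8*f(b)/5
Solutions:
 f(b) = C1*exp(8*Integral(1/acos(b), b)/5)


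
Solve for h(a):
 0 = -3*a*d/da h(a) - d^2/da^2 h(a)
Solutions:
 h(a) = C1 + C2*erf(sqrt(6)*a/2)


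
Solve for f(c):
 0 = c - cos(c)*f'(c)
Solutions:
 f(c) = C1 + Integral(c/cos(c), c)


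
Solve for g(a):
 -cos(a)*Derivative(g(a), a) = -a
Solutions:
 g(a) = C1 + Integral(a/cos(a), a)


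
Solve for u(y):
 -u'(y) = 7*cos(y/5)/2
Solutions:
 u(y) = C1 - 35*sin(y/5)/2


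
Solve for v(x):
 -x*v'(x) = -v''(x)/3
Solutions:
 v(x) = C1 + C2*erfi(sqrt(6)*x/2)


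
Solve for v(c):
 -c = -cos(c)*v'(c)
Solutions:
 v(c) = C1 + Integral(c/cos(c), c)


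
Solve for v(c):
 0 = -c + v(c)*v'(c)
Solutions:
 v(c) = -sqrt(C1 + c^2)
 v(c) = sqrt(C1 + c^2)


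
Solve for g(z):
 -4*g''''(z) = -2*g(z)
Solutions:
 g(z) = C1*exp(-2^(3/4)*z/2) + C2*exp(2^(3/4)*z/2) + C3*sin(2^(3/4)*z/2) + C4*cos(2^(3/4)*z/2)


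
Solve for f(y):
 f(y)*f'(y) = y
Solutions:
 f(y) = -sqrt(C1 + y^2)
 f(y) = sqrt(C1 + y^2)


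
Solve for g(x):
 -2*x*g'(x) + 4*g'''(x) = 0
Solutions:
 g(x) = C1 + Integral(C2*airyai(2^(2/3)*x/2) + C3*airybi(2^(2/3)*x/2), x)


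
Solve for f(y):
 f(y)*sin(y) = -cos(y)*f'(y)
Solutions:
 f(y) = C1*cos(y)


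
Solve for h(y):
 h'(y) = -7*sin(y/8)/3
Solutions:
 h(y) = C1 + 56*cos(y/8)/3


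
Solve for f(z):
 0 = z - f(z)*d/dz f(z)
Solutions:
 f(z) = -sqrt(C1 + z^2)
 f(z) = sqrt(C1 + z^2)


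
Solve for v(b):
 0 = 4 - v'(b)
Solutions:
 v(b) = C1 + 4*b


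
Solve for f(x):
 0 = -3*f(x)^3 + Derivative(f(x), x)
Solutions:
 f(x) = -sqrt(2)*sqrt(-1/(C1 + 3*x))/2
 f(x) = sqrt(2)*sqrt(-1/(C1 + 3*x))/2


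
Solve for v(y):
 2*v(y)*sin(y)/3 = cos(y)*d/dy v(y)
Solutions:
 v(y) = C1/cos(y)^(2/3)


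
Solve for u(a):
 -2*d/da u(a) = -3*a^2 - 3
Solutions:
 u(a) = C1 + a^3/2 + 3*a/2


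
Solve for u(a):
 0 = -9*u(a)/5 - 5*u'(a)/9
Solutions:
 u(a) = C1*exp(-81*a/25)


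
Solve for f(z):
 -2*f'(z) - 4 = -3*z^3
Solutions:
 f(z) = C1 + 3*z^4/8 - 2*z


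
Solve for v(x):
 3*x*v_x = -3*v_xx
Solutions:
 v(x) = C1 + C2*erf(sqrt(2)*x/2)


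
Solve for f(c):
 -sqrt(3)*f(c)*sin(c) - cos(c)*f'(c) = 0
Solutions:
 f(c) = C1*cos(c)^(sqrt(3))


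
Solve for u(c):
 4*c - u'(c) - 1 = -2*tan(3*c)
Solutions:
 u(c) = C1 + 2*c^2 - c - 2*log(cos(3*c))/3


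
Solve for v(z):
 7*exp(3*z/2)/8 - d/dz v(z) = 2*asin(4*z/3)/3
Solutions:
 v(z) = C1 - 2*z*asin(4*z/3)/3 - sqrt(9 - 16*z^2)/6 + 7*exp(3*z/2)/12


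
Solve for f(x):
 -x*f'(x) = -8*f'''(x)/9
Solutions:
 f(x) = C1 + Integral(C2*airyai(3^(2/3)*x/2) + C3*airybi(3^(2/3)*x/2), x)


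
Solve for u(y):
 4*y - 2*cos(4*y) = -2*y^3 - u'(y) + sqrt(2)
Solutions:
 u(y) = C1 - y^4/2 - 2*y^2 + sqrt(2)*y + sin(4*y)/2


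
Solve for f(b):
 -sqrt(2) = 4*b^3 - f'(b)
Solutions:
 f(b) = C1 + b^4 + sqrt(2)*b


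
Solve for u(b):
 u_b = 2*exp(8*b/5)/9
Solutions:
 u(b) = C1 + 5*exp(8*b/5)/36


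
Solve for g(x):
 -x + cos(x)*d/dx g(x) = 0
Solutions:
 g(x) = C1 + Integral(x/cos(x), x)


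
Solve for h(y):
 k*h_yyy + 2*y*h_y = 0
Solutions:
 h(y) = C1 + Integral(C2*airyai(2^(1/3)*y*(-1/k)^(1/3)) + C3*airybi(2^(1/3)*y*(-1/k)^(1/3)), y)


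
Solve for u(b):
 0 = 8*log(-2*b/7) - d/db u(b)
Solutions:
 u(b) = C1 + 8*b*log(-b) + 8*b*(-log(7) - 1 + log(2))


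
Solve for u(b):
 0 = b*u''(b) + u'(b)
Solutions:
 u(b) = C1 + C2*log(b)


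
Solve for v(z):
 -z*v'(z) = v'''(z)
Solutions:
 v(z) = C1 + Integral(C2*airyai(-z) + C3*airybi(-z), z)


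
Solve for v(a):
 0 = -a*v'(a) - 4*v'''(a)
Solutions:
 v(a) = C1 + Integral(C2*airyai(-2^(1/3)*a/2) + C3*airybi(-2^(1/3)*a/2), a)


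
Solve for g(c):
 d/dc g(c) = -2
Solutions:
 g(c) = C1 - 2*c


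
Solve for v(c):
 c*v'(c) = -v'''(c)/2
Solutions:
 v(c) = C1 + Integral(C2*airyai(-2^(1/3)*c) + C3*airybi(-2^(1/3)*c), c)


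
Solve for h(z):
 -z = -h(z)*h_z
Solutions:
 h(z) = -sqrt(C1 + z^2)
 h(z) = sqrt(C1 + z^2)


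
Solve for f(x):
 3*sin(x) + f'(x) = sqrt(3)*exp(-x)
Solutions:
 f(x) = C1 + 3*cos(x) - sqrt(3)*exp(-x)


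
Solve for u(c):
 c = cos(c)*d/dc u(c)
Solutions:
 u(c) = C1 + Integral(c/cos(c), c)


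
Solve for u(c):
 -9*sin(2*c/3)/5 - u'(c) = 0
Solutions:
 u(c) = C1 + 27*cos(2*c/3)/10


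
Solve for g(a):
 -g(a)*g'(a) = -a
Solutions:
 g(a) = -sqrt(C1 + a^2)
 g(a) = sqrt(C1 + a^2)


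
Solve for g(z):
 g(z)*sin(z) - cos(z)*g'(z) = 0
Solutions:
 g(z) = C1/cos(z)


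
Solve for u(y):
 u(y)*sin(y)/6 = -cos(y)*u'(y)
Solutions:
 u(y) = C1*cos(y)^(1/6)


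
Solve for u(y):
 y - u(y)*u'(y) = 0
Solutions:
 u(y) = -sqrt(C1 + y^2)
 u(y) = sqrt(C1 + y^2)


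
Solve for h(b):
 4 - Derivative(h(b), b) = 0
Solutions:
 h(b) = C1 + 4*b


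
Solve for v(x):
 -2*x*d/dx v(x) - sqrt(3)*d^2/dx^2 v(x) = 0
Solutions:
 v(x) = C1 + C2*erf(3^(3/4)*x/3)


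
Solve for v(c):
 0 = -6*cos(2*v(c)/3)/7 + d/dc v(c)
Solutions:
 -6*c/7 - 3*log(sin(2*v(c)/3) - 1)/4 + 3*log(sin(2*v(c)/3) + 1)/4 = C1


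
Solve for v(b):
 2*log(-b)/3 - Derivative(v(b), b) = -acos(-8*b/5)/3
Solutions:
 v(b) = C1 + 2*b*log(-b)/3 + b*acos(-8*b/5)/3 - 2*b/3 + sqrt(25 - 64*b^2)/24


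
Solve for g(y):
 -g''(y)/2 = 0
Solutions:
 g(y) = C1 + C2*y


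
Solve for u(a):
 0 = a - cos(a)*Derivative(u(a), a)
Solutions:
 u(a) = C1 + Integral(a/cos(a), a)


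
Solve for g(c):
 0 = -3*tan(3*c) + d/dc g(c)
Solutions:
 g(c) = C1 - log(cos(3*c))


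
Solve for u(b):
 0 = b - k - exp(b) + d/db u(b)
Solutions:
 u(b) = C1 - b^2/2 + b*k + exp(b)


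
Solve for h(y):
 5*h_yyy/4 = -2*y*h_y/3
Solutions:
 h(y) = C1 + Integral(C2*airyai(-2*15^(2/3)*y/15) + C3*airybi(-2*15^(2/3)*y/15), y)


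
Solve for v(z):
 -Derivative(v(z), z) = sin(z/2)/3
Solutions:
 v(z) = C1 + 2*cos(z/2)/3


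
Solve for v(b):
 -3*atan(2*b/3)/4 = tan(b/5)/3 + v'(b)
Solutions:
 v(b) = C1 - 3*b*atan(2*b/3)/4 + 9*log(4*b^2 + 9)/16 + 5*log(cos(b/5))/3


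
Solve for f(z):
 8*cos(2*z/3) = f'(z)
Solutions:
 f(z) = C1 + 12*sin(2*z/3)


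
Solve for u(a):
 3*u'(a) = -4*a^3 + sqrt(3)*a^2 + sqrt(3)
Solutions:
 u(a) = C1 - a^4/3 + sqrt(3)*a^3/9 + sqrt(3)*a/3


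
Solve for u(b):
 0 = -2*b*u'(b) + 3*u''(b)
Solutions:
 u(b) = C1 + C2*erfi(sqrt(3)*b/3)


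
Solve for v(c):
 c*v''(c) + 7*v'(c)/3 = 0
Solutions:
 v(c) = C1 + C2/c^(4/3)


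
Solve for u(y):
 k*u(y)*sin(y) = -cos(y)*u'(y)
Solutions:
 u(y) = C1*exp(k*log(cos(y)))


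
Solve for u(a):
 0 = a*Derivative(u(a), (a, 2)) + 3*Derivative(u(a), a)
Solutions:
 u(a) = C1 + C2/a^2


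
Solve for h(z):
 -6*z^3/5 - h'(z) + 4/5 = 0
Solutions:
 h(z) = C1 - 3*z^4/10 + 4*z/5


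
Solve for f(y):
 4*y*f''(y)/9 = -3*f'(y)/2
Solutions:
 f(y) = C1 + C2/y^(19/8)


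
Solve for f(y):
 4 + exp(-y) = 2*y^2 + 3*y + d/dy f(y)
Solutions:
 f(y) = C1 - 2*y^3/3 - 3*y^2/2 + 4*y - exp(-y)


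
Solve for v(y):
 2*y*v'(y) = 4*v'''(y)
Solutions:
 v(y) = C1 + Integral(C2*airyai(2^(2/3)*y/2) + C3*airybi(2^(2/3)*y/2), y)


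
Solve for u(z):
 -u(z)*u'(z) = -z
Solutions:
 u(z) = -sqrt(C1 + z^2)
 u(z) = sqrt(C1 + z^2)


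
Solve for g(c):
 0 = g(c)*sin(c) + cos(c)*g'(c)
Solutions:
 g(c) = C1*cos(c)


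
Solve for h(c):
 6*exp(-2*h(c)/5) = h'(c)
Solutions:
 h(c) = 5*log(-sqrt(C1 + 6*c)) - 5*log(5) + 5*log(10)/2
 h(c) = 5*log(C1 + 6*c)/2 - 5*log(5) + 5*log(10)/2


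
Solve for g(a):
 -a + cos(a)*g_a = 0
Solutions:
 g(a) = C1 + Integral(a/cos(a), a)


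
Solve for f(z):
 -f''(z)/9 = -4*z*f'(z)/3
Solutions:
 f(z) = C1 + C2*erfi(sqrt(6)*z)


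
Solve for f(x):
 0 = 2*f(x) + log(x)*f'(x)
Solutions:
 f(x) = C1*exp(-2*li(x))


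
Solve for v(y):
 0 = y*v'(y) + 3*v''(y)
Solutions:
 v(y) = C1 + C2*erf(sqrt(6)*y/6)


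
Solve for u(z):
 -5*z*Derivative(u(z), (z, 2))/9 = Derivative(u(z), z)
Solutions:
 u(z) = C1 + C2/z^(4/5)


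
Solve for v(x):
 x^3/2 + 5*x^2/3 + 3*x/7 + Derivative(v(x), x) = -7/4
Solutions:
 v(x) = C1 - x^4/8 - 5*x^3/9 - 3*x^2/14 - 7*x/4


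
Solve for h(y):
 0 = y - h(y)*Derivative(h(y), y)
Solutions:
 h(y) = -sqrt(C1 + y^2)
 h(y) = sqrt(C1 + y^2)


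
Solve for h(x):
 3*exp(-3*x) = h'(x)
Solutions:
 h(x) = C1 - exp(-3*x)


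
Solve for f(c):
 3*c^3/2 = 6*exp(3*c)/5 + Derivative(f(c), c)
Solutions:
 f(c) = C1 + 3*c^4/8 - 2*exp(3*c)/5


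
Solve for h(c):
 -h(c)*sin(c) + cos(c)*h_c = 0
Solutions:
 h(c) = C1/cos(c)


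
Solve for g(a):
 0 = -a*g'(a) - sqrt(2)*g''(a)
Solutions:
 g(a) = C1 + C2*erf(2^(1/4)*a/2)


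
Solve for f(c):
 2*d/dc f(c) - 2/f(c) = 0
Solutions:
 f(c) = -sqrt(C1 + 2*c)
 f(c) = sqrt(C1 + 2*c)


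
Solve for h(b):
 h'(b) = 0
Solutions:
 h(b) = C1


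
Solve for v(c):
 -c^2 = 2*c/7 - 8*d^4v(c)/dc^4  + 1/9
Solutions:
 v(c) = C1 + C2*c + C3*c^2 + C4*c^3 + c^6/2880 + c^5/3360 + c^4/1728


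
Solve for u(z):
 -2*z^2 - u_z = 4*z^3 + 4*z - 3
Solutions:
 u(z) = C1 - z^4 - 2*z^3/3 - 2*z^2 + 3*z


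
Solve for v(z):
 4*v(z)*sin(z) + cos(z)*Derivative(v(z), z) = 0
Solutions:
 v(z) = C1*cos(z)^4


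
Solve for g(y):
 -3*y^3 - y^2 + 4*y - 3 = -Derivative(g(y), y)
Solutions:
 g(y) = C1 + 3*y^4/4 + y^3/3 - 2*y^2 + 3*y


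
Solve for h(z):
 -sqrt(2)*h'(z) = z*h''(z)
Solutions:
 h(z) = C1 + C2*z^(1 - sqrt(2))


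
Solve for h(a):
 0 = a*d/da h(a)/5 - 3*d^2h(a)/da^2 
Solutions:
 h(a) = C1 + C2*erfi(sqrt(30)*a/30)


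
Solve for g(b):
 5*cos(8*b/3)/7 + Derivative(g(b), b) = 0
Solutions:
 g(b) = C1 - 15*sin(8*b/3)/56


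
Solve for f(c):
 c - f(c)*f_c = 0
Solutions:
 f(c) = -sqrt(C1 + c^2)
 f(c) = sqrt(C1 + c^2)


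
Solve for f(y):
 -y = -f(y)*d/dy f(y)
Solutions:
 f(y) = -sqrt(C1 + y^2)
 f(y) = sqrt(C1 + y^2)


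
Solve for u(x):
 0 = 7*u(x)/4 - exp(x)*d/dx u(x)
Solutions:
 u(x) = C1*exp(-7*exp(-x)/4)


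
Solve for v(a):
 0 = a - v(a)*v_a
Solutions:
 v(a) = -sqrt(C1 + a^2)
 v(a) = sqrt(C1 + a^2)


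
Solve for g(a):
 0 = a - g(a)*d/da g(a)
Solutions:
 g(a) = -sqrt(C1 + a^2)
 g(a) = sqrt(C1 + a^2)


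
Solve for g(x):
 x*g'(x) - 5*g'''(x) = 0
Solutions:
 g(x) = C1 + Integral(C2*airyai(5^(2/3)*x/5) + C3*airybi(5^(2/3)*x/5), x)


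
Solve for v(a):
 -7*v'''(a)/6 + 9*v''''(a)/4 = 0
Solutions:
 v(a) = C1 + C2*a + C3*a^2 + C4*exp(14*a/27)


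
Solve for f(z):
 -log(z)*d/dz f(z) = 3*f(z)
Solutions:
 f(z) = C1*exp(-3*li(z))


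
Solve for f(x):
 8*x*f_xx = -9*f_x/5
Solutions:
 f(x) = C1 + C2*x^(31/40)


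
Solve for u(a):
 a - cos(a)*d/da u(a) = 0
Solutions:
 u(a) = C1 + Integral(a/cos(a), a)


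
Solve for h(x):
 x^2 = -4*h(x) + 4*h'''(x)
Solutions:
 h(x) = C3*exp(x) - x^2/4 + (C1*sin(sqrt(3)*x/2) + C2*cos(sqrt(3)*x/2))*exp(-x/2)


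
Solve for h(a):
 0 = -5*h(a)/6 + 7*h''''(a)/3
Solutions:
 h(a) = C1*exp(-14^(3/4)*5^(1/4)*a/14) + C2*exp(14^(3/4)*5^(1/4)*a/14) + C3*sin(14^(3/4)*5^(1/4)*a/14) + C4*cos(14^(3/4)*5^(1/4)*a/14)


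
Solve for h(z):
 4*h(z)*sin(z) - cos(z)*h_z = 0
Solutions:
 h(z) = C1/cos(z)^4


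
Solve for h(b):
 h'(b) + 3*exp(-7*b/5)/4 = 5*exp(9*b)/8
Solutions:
 h(b) = C1 + 5*exp(9*b)/72 + 15*exp(-7*b/5)/28


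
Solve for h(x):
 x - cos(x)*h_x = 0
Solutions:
 h(x) = C1 + Integral(x/cos(x), x)


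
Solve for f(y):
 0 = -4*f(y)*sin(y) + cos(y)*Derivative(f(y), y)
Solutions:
 f(y) = C1/cos(y)^4


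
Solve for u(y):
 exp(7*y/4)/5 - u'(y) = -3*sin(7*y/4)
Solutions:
 u(y) = C1 + 4*exp(7*y/4)/35 - 12*cos(7*y/4)/7


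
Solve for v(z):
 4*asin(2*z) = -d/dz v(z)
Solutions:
 v(z) = C1 - 4*z*asin(2*z) - 2*sqrt(1 - 4*z^2)


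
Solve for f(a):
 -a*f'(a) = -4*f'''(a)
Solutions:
 f(a) = C1 + Integral(C2*airyai(2^(1/3)*a/2) + C3*airybi(2^(1/3)*a/2), a)


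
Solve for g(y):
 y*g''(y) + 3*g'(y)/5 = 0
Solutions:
 g(y) = C1 + C2*y^(2/5)


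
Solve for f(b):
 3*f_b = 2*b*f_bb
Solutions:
 f(b) = C1 + C2*b^(5/2)


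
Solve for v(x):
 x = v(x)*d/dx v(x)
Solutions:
 v(x) = -sqrt(C1 + x^2)
 v(x) = sqrt(C1 + x^2)


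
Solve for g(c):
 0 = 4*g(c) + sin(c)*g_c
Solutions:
 g(c) = C1*(cos(c)^2 + 2*cos(c) + 1)/(cos(c)^2 - 2*cos(c) + 1)


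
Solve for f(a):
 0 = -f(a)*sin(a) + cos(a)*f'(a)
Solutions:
 f(a) = C1/cos(a)


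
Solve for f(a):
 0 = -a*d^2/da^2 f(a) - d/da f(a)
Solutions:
 f(a) = C1 + C2*log(a)


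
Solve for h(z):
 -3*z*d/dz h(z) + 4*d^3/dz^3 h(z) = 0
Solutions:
 h(z) = C1 + Integral(C2*airyai(6^(1/3)*z/2) + C3*airybi(6^(1/3)*z/2), z)


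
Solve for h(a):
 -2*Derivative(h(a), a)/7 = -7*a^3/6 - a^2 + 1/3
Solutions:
 h(a) = C1 + 49*a^4/48 + 7*a^3/6 - 7*a/6


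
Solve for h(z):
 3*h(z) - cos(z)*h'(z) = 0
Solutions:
 h(z) = C1*(sin(z) + 1)^(3/2)/(sin(z) - 1)^(3/2)


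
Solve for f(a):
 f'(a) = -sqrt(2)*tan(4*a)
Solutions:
 f(a) = C1 + sqrt(2)*log(cos(4*a))/4


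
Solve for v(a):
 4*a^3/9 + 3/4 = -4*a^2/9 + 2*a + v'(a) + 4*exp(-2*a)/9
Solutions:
 v(a) = C1 + a^4/9 + 4*a^3/27 - a^2 + 3*a/4 + 2*exp(-2*a)/9


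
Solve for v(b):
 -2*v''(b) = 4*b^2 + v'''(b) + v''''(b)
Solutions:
 v(b) = C1 + C2*b - b^4/6 + b^3/3 + b^2/2 + (C3*sin(sqrt(7)*b/2) + C4*cos(sqrt(7)*b/2))*exp(-b/2)


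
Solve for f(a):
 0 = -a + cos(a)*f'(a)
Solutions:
 f(a) = C1 + Integral(a/cos(a), a)


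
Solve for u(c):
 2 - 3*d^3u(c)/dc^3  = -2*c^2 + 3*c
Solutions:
 u(c) = C1 + C2*c + C3*c^2 + c^5/90 - c^4/24 + c^3/9


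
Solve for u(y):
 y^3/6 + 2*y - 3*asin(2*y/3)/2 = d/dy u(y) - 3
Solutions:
 u(y) = C1 + y^4/24 + y^2 - 3*y*asin(2*y/3)/2 + 3*y - 3*sqrt(9 - 4*y^2)/4


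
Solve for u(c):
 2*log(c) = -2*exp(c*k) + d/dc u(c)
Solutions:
 u(c) = C1 + 2*c*log(c) - 2*c + Piecewise((2*exp(c*k)/k, Ne(k, 0)), (2*c, True))


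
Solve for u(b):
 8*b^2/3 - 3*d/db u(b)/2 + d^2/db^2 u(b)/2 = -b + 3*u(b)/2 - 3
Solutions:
 u(b) = C1*exp(b*(3 - sqrt(21))/2) + C2*exp(b*(3 + sqrt(21))/2) + 16*b^2/9 - 26*b/9 + 164/27


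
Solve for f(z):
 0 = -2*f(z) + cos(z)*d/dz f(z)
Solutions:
 f(z) = C1*(sin(z) + 1)/(sin(z) - 1)


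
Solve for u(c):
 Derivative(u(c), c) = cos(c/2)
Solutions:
 u(c) = C1 + 2*sin(c/2)


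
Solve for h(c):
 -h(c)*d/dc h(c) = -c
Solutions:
 h(c) = -sqrt(C1 + c^2)
 h(c) = sqrt(C1 + c^2)


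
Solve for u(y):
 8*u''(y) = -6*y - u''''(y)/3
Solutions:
 u(y) = C1 + C2*y + C3*sin(2*sqrt(6)*y) + C4*cos(2*sqrt(6)*y) - y^3/8


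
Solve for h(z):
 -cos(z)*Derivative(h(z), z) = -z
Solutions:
 h(z) = C1 + Integral(z/cos(z), z)
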